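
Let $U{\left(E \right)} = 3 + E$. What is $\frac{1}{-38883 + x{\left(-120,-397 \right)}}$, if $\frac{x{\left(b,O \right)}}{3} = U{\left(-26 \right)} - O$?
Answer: $- \frac{1}{37761} \approx -2.6482 \cdot 10^{-5}$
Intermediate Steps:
$x{\left(b,O \right)} = -69 - 3 O$ ($x{\left(b,O \right)} = 3 \left(\left(3 - 26\right) - O\right) = 3 \left(-23 - O\right) = -69 - 3 O$)
$\frac{1}{-38883 + x{\left(-120,-397 \right)}} = \frac{1}{-38883 - -1122} = \frac{1}{-38883 + \left(-69 + 1191\right)} = \frac{1}{-38883 + 1122} = \frac{1}{-37761} = - \frac{1}{37761}$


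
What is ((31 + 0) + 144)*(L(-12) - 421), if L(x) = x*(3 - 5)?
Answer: -69475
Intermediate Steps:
L(x) = -2*x (L(x) = x*(-2) = -2*x)
((31 + 0) + 144)*(L(-12) - 421) = ((31 + 0) + 144)*(-2*(-12) - 421) = (31 + 144)*(24 - 421) = 175*(-397) = -69475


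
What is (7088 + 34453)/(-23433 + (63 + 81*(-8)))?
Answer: -13847/8006 ≈ -1.7296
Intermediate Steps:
(7088 + 34453)/(-23433 + (63 + 81*(-8))) = 41541/(-23433 + (63 - 648)) = 41541/(-23433 - 585) = 41541/(-24018) = 41541*(-1/24018) = -13847/8006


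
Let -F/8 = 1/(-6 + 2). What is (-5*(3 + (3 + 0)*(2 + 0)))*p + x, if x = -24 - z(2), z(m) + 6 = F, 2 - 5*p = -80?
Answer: -758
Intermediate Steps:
F = 2 (F = -8/(-6 + 2) = -8/(-4) = -8*(-1/4) = 2)
p = 82/5 (p = 2/5 - 1/5*(-80) = 2/5 + 16 = 82/5 ≈ 16.400)
z(m) = -4 (z(m) = -6 + 2 = -4)
x = -20 (x = -24 - 1*(-4) = -24 + 4 = -20)
(-5*(3 + (3 + 0)*(2 + 0)))*p + x = -5*(3 + (3 + 0)*(2 + 0))*(82/5) - 20 = -5*(3 + 3*2)*(82/5) - 20 = -5*(3 + 6)*(82/5) - 20 = -5*9*(82/5) - 20 = -45*82/5 - 20 = -738 - 20 = -758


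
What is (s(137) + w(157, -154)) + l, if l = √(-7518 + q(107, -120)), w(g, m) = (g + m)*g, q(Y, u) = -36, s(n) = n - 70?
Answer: 538 + I*√7554 ≈ 538.0 + 86.914*I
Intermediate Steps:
s(n) = -70 + n
w(g, m) = g*(g + m)
l = I*√7554 (l = √(-7518 - 36) = √(-7554) = I*√7554 ≈ 86.914*I)
(s(137) + w(157, -154)) + l = ((-70 + 137) + 157*(157 - 154)) + I*√7554 = (67 + 157*3) + I*√7554 = (67 + 471) + I*√7554 = 538 + I*√7554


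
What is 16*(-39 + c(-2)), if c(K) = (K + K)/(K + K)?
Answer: -608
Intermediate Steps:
c(K) = 1 (c(K) = (2*K)/((2*K)) = (2*K)*(1/(2*K)) = 1)
16*(-39 + c(-2)) = 16*(-39 + 1) = 16*(-38) = -608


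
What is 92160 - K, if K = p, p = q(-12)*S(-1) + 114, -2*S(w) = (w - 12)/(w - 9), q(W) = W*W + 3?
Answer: 1842831/20 ≈ 92142.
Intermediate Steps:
q(W) = 3 + W**2 (q(W) = W**2 + 3 = 3 + W**2)
S(w) = -(-12 + w)/(2*(-9 + w)) (S(w) = -(w - 12)/(2*(w - 9)) = -(-12 + w)/(2*(-9 + w)))
p = 369/20 (p = (3 + (-12)**2)*((12 - 1*(-1))/(2*(-9 - 1))) + 114 = (3 + 144)*((1/2)*(12 + 1)/(-10)) + 114 = 147*((1/2)*(-1/10)*13) + 114 = 147*(-13/20) + 114 = -1911/20 + 114 = 369/20 ≈ 18.450)
K = 369/20 ≈ 18.450
92160 - K = 92160 - 1*369/20 = 92160 - 369/20 = 1842831/20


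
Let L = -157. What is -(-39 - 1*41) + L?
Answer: -77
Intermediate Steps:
-(-39 - 1*41) + L = -(-39 - 1*41) - 157 = -(-39 - 41) - 157 = -1*(-80) - 157 = 80 - 157 = -77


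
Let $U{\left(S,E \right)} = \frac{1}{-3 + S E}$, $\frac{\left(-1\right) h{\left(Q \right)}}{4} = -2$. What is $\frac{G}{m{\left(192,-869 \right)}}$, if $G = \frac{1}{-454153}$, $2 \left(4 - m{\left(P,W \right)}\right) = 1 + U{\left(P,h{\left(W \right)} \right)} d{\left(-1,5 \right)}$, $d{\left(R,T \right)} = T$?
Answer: $- \frac{219}{347946077} \approx -6.2941 \cdot 10^{-7}$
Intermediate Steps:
$h{\left(Q \right)} = 8$ ($h{\left(Q \right)} = \left(-4\right) \left(-2\right) = 8$)
$U{\left(S,E \right)} = \frac{1}{-3 + E S}$
$m{\left(P,W \right)} = \frac{7}{2} - \frac{5}{2 \left(-3 + 8 P\right)}$ ($m{\left(P,W \right)} = 4 - \frac{1 + \frac{1}{-3 + 8 P} 5}{2} = 4 - \frac{1 + \frac{5}{-3 + 8 P}}{2} = 4 - \left(\frac{1}{2} + \frac{5}{2 \left(-3 + 8 P\right)}\right) = \frac{7}{2} - \frac{5}{2 \left(-3 + 8 P\right)}$)
$G = - \frac{1}{454153} \approx -2.2019 \cdot 10^{-6}$
$\frac{G}{m{\left(192,-869 \right)}} = - \frac{1}{454153 \frac{-13 + 28 \cdot 192}{-3 + 8 \cdot 192}} = - \frac{1}{454153 \frac{-13 + 5376}{-3 + 1536}} = - \frac{1}{454153 \cdot \frac{1}{1533} \cdot 5363} = - \frac{1}{454153 \cdot \frac{5363}{1533}} = \left(- \frac{1}{454153}\right) \frac{1533}{5363} = - \frac{219}{347946077}$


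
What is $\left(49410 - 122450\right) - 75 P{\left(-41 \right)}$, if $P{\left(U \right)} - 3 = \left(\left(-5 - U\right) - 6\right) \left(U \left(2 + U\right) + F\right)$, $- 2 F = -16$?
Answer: $-3689015$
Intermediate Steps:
$F = 8$ ($F = \left(- \frac{1}{2}\right) \left(-16\right) = 8$)
$P{\left(U \right)} = 3 + \left(-11 - U\right) \left(8 + U \left(2 + U\right)\right)$ ($P{\left(U \right)} = 3 + \left(\left(-5 - U\right) - 6\right) \left(U \left(2 + U\right) + 8\right) = 3 + \left(-11 - U\right) \left(8 + U \left(2 + U\right)\right)$)
$\left(49410 - 122450\right) - 75 P{\left(-41 \right)} = \left(49410 - 122450\right) - 75 \left(-85 - \left(-41\right)^{3} - -1230 - 13 \left(-41\right)^{2}\right) = \left(49410 - 122450\right) - 75 \left(-85 - -68921 + 1230 - 21853\right) = -73040 - 75 \left(-85 + 68921 + 1230 - 21853\right) = -73040 - 75 \cdot 48213 = -73040 - 3615975 = -3689015$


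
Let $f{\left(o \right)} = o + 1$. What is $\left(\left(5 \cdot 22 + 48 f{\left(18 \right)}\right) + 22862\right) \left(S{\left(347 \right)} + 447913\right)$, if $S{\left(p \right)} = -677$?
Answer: $10681784624$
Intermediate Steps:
$f{\left(o \right)} = 1 + o$
$\left(\left(5 \cdot 22 + 48 f{\left(18 \right)}\right) + 22862\right) \left(S{\left(347 \right)} + 447913\right) = \left(\left(5 \cdot 22 + 48 \left(1 + 18\right)\right) + 22862\right) \left(-677 + 447913\right) = \left(\left(110 + 48 \cdot 19\right) + 22862\right) 447236 = \left(\left(110 + 912\right) + 22862\right) 447236 = \left(1022 + 22862\right) 447236 = 23884 \cdot 447236 = 10681784624$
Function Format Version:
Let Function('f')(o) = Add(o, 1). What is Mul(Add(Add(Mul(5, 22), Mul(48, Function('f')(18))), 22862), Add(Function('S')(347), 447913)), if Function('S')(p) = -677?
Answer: 10681784624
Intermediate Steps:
Function('f')(o) = Add(1, o)
Mul(Add(Add(Mul(5, 22), Mul(48, Function('f')(18))), 22862), Add(Function('S')(347), 447913)) = Mul(Add(Add(Mul(5, 22), Mul(48, Add(1, 18))), 22862), Add(-677, 447913)) = Mul(Add(Add(110, Mul(48, 19)), 22862), 447236) = Mul(Add(Add(110, 912), 22862), 447236) = Mul(Add(1022, 22862), 447236) = Mul(23884, 447236) = 10681784624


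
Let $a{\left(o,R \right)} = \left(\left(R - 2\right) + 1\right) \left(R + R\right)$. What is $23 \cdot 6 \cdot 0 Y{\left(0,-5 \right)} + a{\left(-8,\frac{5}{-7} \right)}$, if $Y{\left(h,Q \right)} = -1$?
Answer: $\frac{120}{49} \approx 2.449$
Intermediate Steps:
$a{\left(o,R \right)} = 2 R \left(-1 + R\right)$ ($a{\left(o,R \right)} = \left(\left(-2 + R\right) + 1\right) 2 R = \left(-1 + R\right) 2 R = 2 R \left(-1 + R\right)$)
$23 \cdot 6 \cdot 0 Y{\left(0,-5 \right)} + a{\left(-8,\frac{5}{-7} \right)} = 23 \cdot 6 \cdot 0 \left(-1\right) + 2 \frac{5}{-7} \left(-1 + \frac{5}{-7}\right) = 23 \cdot 0 \left(-1\right) + 2 \cdot 5 \left(- \frac{1}{7}\right) \left(-1 + 5 \left(- \frac{1}{7}\right)\right) = 23 \cdot 0 + 2 \left(- \frac{5}{7}\right) \left(-1 - \frac{5}{7}\right) = 0 + 2 \left(- \frac{5}{7}\right) \left(- \frac{12}{7}\right) = 0 + \frac{120}{49} = \frac{120}{49}$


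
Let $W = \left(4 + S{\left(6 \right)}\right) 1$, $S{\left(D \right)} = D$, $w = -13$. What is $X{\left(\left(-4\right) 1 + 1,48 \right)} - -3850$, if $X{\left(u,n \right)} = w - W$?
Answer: $3827$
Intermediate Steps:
$W = 10$ ($W = \left(4 + 6\right) 1 = 10 \cdot 1 = 10$)
$X{\left(u,n \right)} = -23$ ($X{\left(u,n \right)} = -13 - 10 = -23$)
$X{\left(\left(-4\right) 1 + 1,48 \right)} - -3850 = -23 - -3850 = -23 + 3850 = 3827$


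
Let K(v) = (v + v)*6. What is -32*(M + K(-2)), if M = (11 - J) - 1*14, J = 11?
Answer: 1216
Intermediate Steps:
M = -14 (M = (11 - 1*11) - 1*14 = (11 - 11) - 14 = 0 - 14 = -14)
K(v) = 12*v (K(v) = (2*v)*6 = 12*v)
-32*(M + K(-2)) = -32*(-14 + 12*(-2)) = -32*(-14 - 24) = -32*(-38) = 1216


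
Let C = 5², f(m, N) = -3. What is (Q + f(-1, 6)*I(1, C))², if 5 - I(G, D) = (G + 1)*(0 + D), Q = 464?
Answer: 358801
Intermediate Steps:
C = 25
I(G, D) = 5 - D*(1 + G) (I(G, D) = 5 - (G + 1)*(0 + D) = 5 - (1 + G)*D = 5 - D*(1 + G))
(Q + f(-1, 6)*I(1, C))² = (464 - 3*(5 - 1*25 - 1*25*1))² = (464 - 3*(5 - 25 - 25))² = (464 - 3*(-45))² = (464 + 135)² = 599² = 358801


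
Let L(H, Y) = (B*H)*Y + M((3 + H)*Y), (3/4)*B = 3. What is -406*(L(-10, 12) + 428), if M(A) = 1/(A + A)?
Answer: 253373/12 ≈ 21114.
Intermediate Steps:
B = 4 (B = (4/3)*3 = 4)
M(A) = 1/(2*A)
L(H, Y) = 1/(2*Y*(3 + H)) + 4*H*Y (L(H, Y) = (4*H)*Y + 1/(2*(((3 + H)*Y))) = 4*H*Y + 1/(2*((Y*(3 + H)))) = 4*H*Y + (1/(Y*(3 + H)))/2 = 4*H*Y + 1/(2*Y*(3 + H)) = 1/(2*Y*(3 + H)) + 4*H*Y)
-406*(L(-10, 12) + 428) = -406*((½)*(1 + 8*(-10)*12²*(3 - 10))/(12*(3 - 10)) + 428) = -406*((½)*(1/12)*(1 + 8*(-10)*144*(-7))/(-7) + 428) = -406*((½)*(1/12)*(-⅐)*(1 + 80640) + 428) = -406*((½)*(1/12)*(-⅐)*80641 + 428) = -406*(-80641/168 + 428) = -406*(-8737/168) = 253373/12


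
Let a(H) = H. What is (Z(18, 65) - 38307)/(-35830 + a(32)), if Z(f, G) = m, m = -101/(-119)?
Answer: 2279216/2129981 ≈ 1.0701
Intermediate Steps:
m = 101/119 (m = -101*(-1/119) = 101/119 ≈ 0.84874)
Z(f, G) = 101/119
(Z(18, 65) - 38307)/(-35830 + a(32)) = (101/119 - 38307)/(-35830 + 32) = -4558432/119/(-35798) = -4558432/119*(-1/35798) = 2279216/2129981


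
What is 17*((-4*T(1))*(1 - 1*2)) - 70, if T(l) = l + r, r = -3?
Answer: -206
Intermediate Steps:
T(l) = -3 + l (T(l) = l - 3 = -3 + l)
17*((-4*T(1))*(1 - 1*2)) - 70 = 17*((-4*(-3 + 1))*(1 - 1*2)) - 70 = 17*((-4*(-2))*(1 - 2)) - 70 = 17*(8*(-1)) - 70 = 17*(-8) - 70 = -136 - 70 = -206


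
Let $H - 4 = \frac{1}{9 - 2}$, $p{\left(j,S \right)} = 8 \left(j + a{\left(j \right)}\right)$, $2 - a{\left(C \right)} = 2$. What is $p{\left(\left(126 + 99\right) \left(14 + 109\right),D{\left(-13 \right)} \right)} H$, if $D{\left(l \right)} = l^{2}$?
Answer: $\frac{6420600}{7} \approx 9.1723 \cdot 10^{5}$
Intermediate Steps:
$a{\left(C \right)} = 0$ ($a{\left(C \right)} = 2 - 2 = 0$)
$p{\left(j,S \right)} = 8 j$ ($p{\left(j,S \right)} = 8 \left(j + 0\right) = 8 j$)
$H = \frac{29}{7}$ ($H = 4 + \frac{1}{9 - 2} = 4 + \frac{1}{7} = \frac{29}{7} \approx 4.1429$)
$p{\left(\left(126 + 99\right) \left(14 + 109\right),D{\left(-13 \right)} \right)} H = 8 \left(126 + 99\right) \left(14 + 109\right) \frac{29}{7} = 8 \cdot 225 \cdot 123 \cdot \frac{29}{7} = 8 \cdot 27675 \cdot \frac{29}{7} = 221400 \cdot \frac{29}{7} = \frac{6420600}{7}$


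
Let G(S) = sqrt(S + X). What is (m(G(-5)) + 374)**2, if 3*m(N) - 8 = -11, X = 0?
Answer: 139129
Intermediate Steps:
G(S) = sqrt(S) (G(S) = sqrt(S + 0) = sqrt(S))
m(N) = -1 (m(N) = 8/3 + (1/3)*(-11) = 8/3 - 11/3 = -1)
(m(G(-5)) + 374)**2 = (-1 + 374)**2 = 373**2 = 139129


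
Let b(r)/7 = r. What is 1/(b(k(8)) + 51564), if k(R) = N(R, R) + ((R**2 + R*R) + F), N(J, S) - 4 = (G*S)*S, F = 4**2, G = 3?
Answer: 1/53944 ≈ 1.8538e-5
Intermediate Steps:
F = 16
N(J, S) = 4 + 3*S**2 (N(J, S) = 4 + (3*S)*S = 4 + 3*S**2)
k(R) = 20 + 5*R**2 (k(R) = (4 + 3*R**2) + ((R**2 + R*R) + 16) = (4 + 3*R**2) + ((R**2 + R**2) + 16) = (4 + 3*R**2) + (2*R**2 + 16) = (4 + 3*R**2) + (16 + 2*R**2) = 20 + 5*R**2)
b(r) = 7*r
1/(b(k(8)) + 51564) = 1/(7*(20 + 5*8**2) + 51564) = 1/(7*(20 + 5*64) + 51564) = 1/(7*(20 + 320) + 51564) = 1/(7*340 + 51564) = 1/(2380 + 51564) = 1/53944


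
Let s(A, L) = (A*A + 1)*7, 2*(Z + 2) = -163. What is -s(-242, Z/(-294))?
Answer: -409955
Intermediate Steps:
Z = -167/2 (Z = -2 + (½)*(-163) = -2 - 163/2 = -167/2 ≈ -83.500)
s(A, L) = 7 + 7*A² (s(A, L) = (A² + 1)*7 = (1 + A²)*7 = 7 + 7*A²)
-s(-242, Z/(-294)) = -(7 + 7*(-242)²) = -(7 + 7*58564) = -(7 + 409948) = -1*409955 = -409955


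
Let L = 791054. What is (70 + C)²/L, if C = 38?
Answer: 5832/395527 ≈ 0.014745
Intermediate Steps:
(70 + C)²/L = (70 + 38)²/791054 = 108²*(1/791054) = 11664*(1/791054) = 5832/395527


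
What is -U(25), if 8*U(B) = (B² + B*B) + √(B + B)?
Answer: -625/4 - 5*√2/8 ≈ -157.13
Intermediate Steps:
U(B) = B²/4 + √2*√B/8 (U(B) = ((B² + B*B) + √(B + B))/8 = ((B² + B²) + √(2*B))/8 = (2*B² + √2*√B)/8 = B²/4 + √2*√B/8)
-U(25) = -((¼)*25² + √2*√25/8) = -((¼)*625 + (⅛)*√2*5) = -(625/4 + 5*√2/8) = -625/4 - 5*√2/8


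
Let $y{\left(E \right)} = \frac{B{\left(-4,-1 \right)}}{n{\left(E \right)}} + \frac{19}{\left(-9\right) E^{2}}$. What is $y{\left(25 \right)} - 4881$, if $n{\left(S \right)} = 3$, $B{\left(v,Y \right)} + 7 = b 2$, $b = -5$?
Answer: $- \frac{27487519}{5625} \approx -4886.7$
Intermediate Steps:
$B{\left(v,Y \right)} = -17$ ($B{\left(v,Y \right)} = -7 - 10 = -17$)
$y{\left(E \right)} = - \frac{17}{3} - \frac{19}{9 E^{2}}$ ($y{\left(E \right)} = - \frac{17}{3} + \frac{19}{\left(-9\right) E^{2}} = \left(-17\right) \frac{1}{3} + 19 \left(- \frac{1}{9 E^{2}}\right) = - \frac{17}{3} - \frac{19}{9 E^{2}}$)
$y{\left(25 \right)} - 4881 = \left(- \frac{17}{3} - \frac{19}{9 \cdot 625}\right) - 4881 = \left(- \frac{17}{3} - \frac{19}{5625}\right) - 4881 = - \frac{31894}{5625} - 4881 = - \frac{27487519}{5625}$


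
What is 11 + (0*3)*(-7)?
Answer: 11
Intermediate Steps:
11 + (0*3)*(-7) = 11 + 0*(-7) = 11 + 0 = 11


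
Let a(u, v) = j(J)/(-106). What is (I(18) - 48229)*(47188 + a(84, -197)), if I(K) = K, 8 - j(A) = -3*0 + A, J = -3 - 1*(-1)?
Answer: -120573734349/53 ≈ -2.2750e+9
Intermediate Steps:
J = -2 (J = -3 + 1 = -2)
j(A) = 8 - A (j(A) = 8 - (-3*0 + A) = 8 - (0 + A) = 8 - A)
a(u, v) = -5/53 (a(u, v) = (8 - 1*(-2))/(-106) = (8 + 2)*(-1/106) = 10*(-1/106) = -5/53)
(I(18) - 48229)*(47188 + a(84, -197)) = (18 - 48229)*(47188 - 5/53) = -48211*2500959/53 = -120573734349/53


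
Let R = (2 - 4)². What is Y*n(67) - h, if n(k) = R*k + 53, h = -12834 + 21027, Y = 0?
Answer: -8193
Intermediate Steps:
R = 4 (R = (-2)² = 4)
h = 8193
n(k) = 53 + 4*k (n(k) = 4*k + 53 = 53 + 4*k)
Y*n(67) - h = 0*(53 + 4*67) - 1*8193 = 0*(53 + 268) - 8193 = 0*321 - 8193 = 0 - 8193 = -8193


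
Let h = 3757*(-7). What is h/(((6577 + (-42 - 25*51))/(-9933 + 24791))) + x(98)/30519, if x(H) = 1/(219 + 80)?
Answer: -1782834710796421/23999226030 ≈ -74287.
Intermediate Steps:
x(H) = 1/299
h = -26299
h/(((6577 + (-42 - 25*51))/(-9933 + 24791))) + x(98)/30519 = -26299*(-9933 + 24791)/(6577 + (-42 - 25*51)) + (1/299)/30519 = -26299*14858/(6577 + (-42 - 1275)) + (1/299)*(1/30519) = -26299*14858/(6577 - 1317) + 1/9125181 = -26299/(5260*(1/14858)) + 1/9125181 = -26299/2630/7429 + 1/9125181 = -26299*7429/2630 + 1/9125181 = -195375271/2630 + 1/9125181 = -1782834710796421/23999226030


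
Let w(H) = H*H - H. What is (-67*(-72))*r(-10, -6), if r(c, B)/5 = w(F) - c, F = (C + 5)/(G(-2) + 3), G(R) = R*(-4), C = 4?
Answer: 28751040/121 ≈ 2.3761e+5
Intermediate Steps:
G(R) = -4*R
F = 9/11 (F = (4 + 5)/(-4*(-2) + 3) = 9/(8 + 3) = 9/11 ≈ 0.81818)
w(H) = H**2 - H
r(c, B) = -90/121 - 5*c (r(c, B) = 5*(9*(-1 + 9/11)/11 - c) = 5*((9/11)*(-2/11) - c) = 5*(-18/121 - c) = -90/121 - 5*c)
(-67*(-72))*r(-10, -6) = (-67*(-72))*(-90/121 - 5*(-10)) = 4824*(-90/121 + 50) = 4824*(5960/121) = 28751040/121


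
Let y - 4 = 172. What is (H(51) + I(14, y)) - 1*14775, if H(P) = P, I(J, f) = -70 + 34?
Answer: -14760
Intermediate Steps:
y = 176 (y = 4 + 172 = 176)
I(J, f) = -36
(H(51) + I(14, y)) - 1*14775 = (51 - 36) - 1*14775 = 15 - 14775 = -14760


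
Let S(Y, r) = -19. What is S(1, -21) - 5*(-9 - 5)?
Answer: 51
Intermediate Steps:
S(1, -21) - 5*(-9 - 5) = -19 - 5*(-9 - 5) = -19 - 5*(-14) = -19 + 70 = 51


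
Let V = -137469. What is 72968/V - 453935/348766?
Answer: -87850748003/47944513254 ≈ -1.8323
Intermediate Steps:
72968/V - 453935/348766 = 72968/(-137469) - 453935/348766 = 72968*(-1/137469) - 453935*1/348766 = -72968/137469 - 453935/348766 = -87850748003/47944513254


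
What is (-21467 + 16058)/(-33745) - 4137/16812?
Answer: -16222319/189106980 ≈ -0.085784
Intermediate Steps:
(-21467 + 16058)/(-33745) - 4137/16812 = -5409*(-1/33745) - 4137*1/16812 = 5409/33745 - 1379/5604 = -16222319/189106980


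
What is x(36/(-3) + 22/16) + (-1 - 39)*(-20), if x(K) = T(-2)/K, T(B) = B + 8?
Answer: 67952/85 ≈ 799.44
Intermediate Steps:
T(B) = 8 + B
x(K) = 6/K (x(K) = (8 - 2)/K = 6/K)
x(36/(-3) + 22/16) + (-1 - 39)*(-20) = 6/(36/(-3) + 22/16) + (-1 - 39)*(-20) = 6/(36*(-⅓) + 22*(1/16)) - 40*(-20) = 6/(-12 + 11/8) + 800 = 6/(-85/8) + 800 = 6*(-8/85) + 800 = -48/85 + 800 = 67952/85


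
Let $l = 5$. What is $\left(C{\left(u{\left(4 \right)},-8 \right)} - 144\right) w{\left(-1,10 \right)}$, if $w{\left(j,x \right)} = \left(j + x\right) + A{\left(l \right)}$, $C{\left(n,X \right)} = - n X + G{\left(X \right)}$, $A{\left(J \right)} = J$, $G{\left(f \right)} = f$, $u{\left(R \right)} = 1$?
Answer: $-2016$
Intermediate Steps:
$C{\left(n,X \right)} = X - X n$ ($C{\left(n,X \right)} = - n X + X = - X n + X = X - X n$)
$w{\left(j,x \right)} = 5 + j + x$ ($w{\left(j,x \right)} = \left(j + x\right) + 5 = 5 + j + x$)
$\left(C{\left(u{\left(4 \right)},-8 \right)} - 144\right) w{\left(-1,10 \right)} = \left(- 8 \left(1 - 1\right) - 144\right) \left(5 - 1 + 10\right) = \left(- 8 \left(1 - 1\right) - 144\right) 14 = \left(\left(-8\right) 0 - 144\right) 14 = \left(0 - 144\right) 14 = \left(-144\right) 14 = -2016$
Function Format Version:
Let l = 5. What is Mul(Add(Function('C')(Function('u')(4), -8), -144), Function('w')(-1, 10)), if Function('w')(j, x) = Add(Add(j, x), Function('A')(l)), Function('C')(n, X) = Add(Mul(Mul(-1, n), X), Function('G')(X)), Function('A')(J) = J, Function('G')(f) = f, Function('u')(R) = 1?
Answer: -2016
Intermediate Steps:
Function('C')(n, X) = Add(X, Mul(-1, X, n)) (Function('C')(n, X) = Add(Mul(Mul(-1, n), X), X) = Add(Mul(-1, X, n), X) = Add(X, Mul(-1, X, n)))
Function('w')(j, x) = Add(5, j, x) (Function('w')(j, x) = Add(Add(j, x), 5) = Add(5, j, x))
Mul(Add(Function('C')(Function('u')(4), -8), -144), Function('w')(-1, 10)) = Mul(Add(Mul(-8, Add(1, Mul(-1, 1))), -144), Add(5, -1, 10)) = Mul(Add(Mul(-8, Add(1, -1)), -144), 14) = Mul(Add(Mul(-8, 0), -144), 14) = Mul(Add(0, -144), 14) = Mul(-144, 14) = -2016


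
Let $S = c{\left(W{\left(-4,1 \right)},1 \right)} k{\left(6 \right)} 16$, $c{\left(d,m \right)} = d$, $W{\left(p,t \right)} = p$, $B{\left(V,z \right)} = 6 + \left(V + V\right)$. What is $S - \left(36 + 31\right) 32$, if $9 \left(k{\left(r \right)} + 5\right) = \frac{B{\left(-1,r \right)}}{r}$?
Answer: $- \frac{49376}{27} \approx -1828.7$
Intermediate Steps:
$B{\left(V,z \right)} = 6 + 2 V$
$k{\left(r \right)} = -5 + \frac{4}{9 r}$ ($k{\left(r \right)} = -5 + \frac{\left(6 + 2 \left(-1\right)\right) \frac{1}{r}}{9} = -5 + \frac{\left(6 - 2\right) \frac{1}{r}}{9} = -5 + \frac{4 \frac{1}{r}}{9} = -5 + \frac{4}{9 r}$)
$S = \frac{8512}{27}$ ($S = - 4 \left(-5 + \frac{4}{9 \cdot 6}\right) 16 = - 4 \left(-5 + \frac{4}{9} \cdot \frac{1}{6}\right) 16 = - 4 \left(-5 + \frac{2}{27}\right) 16 = \left(-4\right) \left(- \frac{133}{27}\right) 16 = \frac{532}{27} \cdot 16 = \frac{8512}{27} \approx 315.26$)
$S - \left(36 + 31\right) 32 = \frac{8512}{27} - \left(36 + 31\right) 32 = \frac{8512}{27} - 67 \cdot 32 = \frac{8512}{27} - 2144 = - \frac{49376}{27}$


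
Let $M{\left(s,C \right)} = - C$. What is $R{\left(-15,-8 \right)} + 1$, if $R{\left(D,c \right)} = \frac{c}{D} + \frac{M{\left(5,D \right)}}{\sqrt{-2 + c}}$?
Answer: $\frac{23}{15} - \frac{3 i \sqrt{10}}{2} \approx 1.5333 - 4.7434 i$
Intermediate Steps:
$R{\left(D,c \right)} = \frac{c}{D} - \frac{D}{\sqrt{-2 + c}}$ ($R{\left(D,c \right)} = \frac{c}{D} + \frac{\left(-1\right) D}{\sqrt{-2 + c}} = \frac{c}{D} - \frac{D}{\sqrt{-2 + c}}$)
$R{\left(-15,-8 \right)} + 1 = \left(- \frac{8}{-15} - - \frac{15}{\sqrt{-2 - 8}}\right) + 1 = \left(\left(-8\right) \left(- \frac{1}{15}\right) - - \frac{15}{i \sqrt{10}}\right) + 1 = \left(\frac{8}{15} - - 15 \left(- \frac{i \sqrt{10}}{10}\right)\right) + 1 = \left(\frac{8}{15} - \frac{3 i \sqrt{10}}{2}\right) + 1 = \frac{23}{15} - \frac{3 i \sqrt{10}}{2}$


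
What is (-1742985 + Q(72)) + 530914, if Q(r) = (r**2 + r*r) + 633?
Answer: -1201070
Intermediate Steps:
Q(r) = 633 + 2*r**2 (Q(r) = (r**2 + r**2) + 633 = 2*r**2 + 633 = 633 + 2*r**2)
(-1742985 + Q(72)) + 530914 = (-1742985 + (633 + 2*72**2)) + 530914 = (-1742985 + (633 + 2*5184)) + 530914 = (-1742985 + (633 + 10368)) + 530914 = (-1742985 + 11001) + 530914 = -1731984 + 530914 = -1201070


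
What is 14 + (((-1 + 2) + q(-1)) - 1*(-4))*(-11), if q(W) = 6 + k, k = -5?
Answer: -52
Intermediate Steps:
q(W) = 1 (q(W) = 6 - 5 = 1)
14 + (((-1 + 2) + q(-1)) - 1*(-4))*(-11) = 14 + (((-1 + 2) + 1) - 1*(-4))*(-11) = 14 + ((1 + 1) + 4)*(-11) = 14 + (2 + 4)*(-11) = 14 + 6*(-11) = 14 - 66 = -52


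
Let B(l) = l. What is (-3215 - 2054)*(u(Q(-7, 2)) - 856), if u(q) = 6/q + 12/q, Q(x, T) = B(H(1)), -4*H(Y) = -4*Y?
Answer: 4415422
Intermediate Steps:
H(Y) = Y (H(Y) = -(-1)*Y = Y)
Q(x, T) = 1
u(q) = 18/q
(-3215 - 2054)*(u(Q(-7, 2)) - 856) = (-3215 - 2054)*(18/1 - 856) = -5269*(18*1 - 856) = -5269*(18 - 856) = -5269*(-838) = 4415422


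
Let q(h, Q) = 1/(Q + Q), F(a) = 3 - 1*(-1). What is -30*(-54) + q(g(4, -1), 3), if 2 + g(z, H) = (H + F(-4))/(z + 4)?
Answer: 9721/6 ≈ 1620.2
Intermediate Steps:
F(a) = 4 (F(a) = 3 + 1 = 4)
g(z, H) = -2 + (4 + H)/(4 + z) (g(z, H) = -2 + (H + 4)/(z + 4) = -2 + (4 + H)/(4 + z))
q(h, Q) = 1/(2*Q)
-30*(-54) + q(g(4, -1), 3) = -30*(-54) + (½)/3 = 1620 + (½)*(⅓) = 1620 + ⅙ = 9721/6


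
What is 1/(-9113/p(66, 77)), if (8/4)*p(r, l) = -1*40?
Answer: 20/9113 ≈ 0.0021947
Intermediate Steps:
p(r, l) = -20 (p(r, l) = (-1*40)/2 = (1/2)*(-40) = -20)
1/(-9113/p(66, 77)) = 1/(-9113/(-20)) = 1/(-9113*(-1/20)) = 1/(9113/20) = 20/9113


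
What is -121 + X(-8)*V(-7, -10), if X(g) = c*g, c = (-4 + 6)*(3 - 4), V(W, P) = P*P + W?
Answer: 1367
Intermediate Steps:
V(W, P) = W + P² (V(W, P) = P² + W = W + P²)
c = -2 (c = 2*(-1) = -2)
X(g) = -2*g
-121 + X(-8)*V(-7, -10) = -121 + (-2*(-8))*(-7 + (-10)²) = -121 + 16*(-7 + 100) = -121 + 16*93 = -121 + 1488 = 1367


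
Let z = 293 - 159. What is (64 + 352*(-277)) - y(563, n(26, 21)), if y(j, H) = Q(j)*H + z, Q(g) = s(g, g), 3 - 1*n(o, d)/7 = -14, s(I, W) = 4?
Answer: -98050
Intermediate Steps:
n(o, d) = 119 (n(o, d) = 21 - 7*(-14) = 21 + 98 = 119)
Q(g) = 4
z = 134
y(j, H) = 134 + 4*H (y(j, H) = 4*H + 134 = 134 + 4*H)
(64 + 352*(-277)) - y(563, n(26, 21)) = (64 + 352*(-277)) - (134 + 4*119) = (64 - 97504) - (134 + 476) = -97440 - 1*610 = -97440 - 610 = -98050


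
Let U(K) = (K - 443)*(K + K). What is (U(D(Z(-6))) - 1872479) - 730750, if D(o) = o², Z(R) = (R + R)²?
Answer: 838988067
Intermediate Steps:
Z(R) = 4*R² (Z(R) = (2*R)² = 4*R²)
U(K) = 2*K*(-443 + K) (U(K) = (-443 + K)*(2*K) = 2*K*(-443 + K))
(U(D(Z(-6))) - 1872479) - 730750 = (2*(4*(-6)²)²*(-443 + (4*(-6)²)²) - 1872479) - 730750 = (2*(4*36)²*(-443 + (4*36)²) - 1872479) - 730750 = (2*144²*(-443 + 144²) - 1872479) - 730750 = (2*20736*(-443 + 20736) - 1872479) - 730750 = (2*20736*20293 - 1872479) - 730750 = (841591296 - 1872479) - 730750 = 839718817 - 730750 = 838988067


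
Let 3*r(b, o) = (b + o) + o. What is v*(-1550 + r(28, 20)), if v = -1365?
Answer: 2084810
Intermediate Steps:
r(b, o) = b/3 + 2*o/3 (r(b, o) = ((b + o) + o)/3 = (b + 2*o)/3 = b/3 + 2*o/3)
v*(-1550 + r(28, 20)) = -1365*(-1550 + ((1/3)*28 + (2/3)*20)) = -1365*(-1550 + (28/3 + 40/3)) = -1365*(-1550 + 68/3) = -1365*(-4582/3) = 2084810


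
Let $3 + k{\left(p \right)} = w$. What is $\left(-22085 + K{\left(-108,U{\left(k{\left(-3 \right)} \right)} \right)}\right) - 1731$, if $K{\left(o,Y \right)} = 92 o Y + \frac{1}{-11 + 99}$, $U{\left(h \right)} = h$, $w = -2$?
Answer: $\frac{2276033}{88} \approx 25864.0$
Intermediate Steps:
$k{\left(p \right)} = -5$ ($k{\left(p \right)} = -3 - 2 = -5$)
$K{\left(o,Y \right)} = \frac{1}{88} + 92 Y o$ ($K{\left(o,Y \right)} = 92 Y o + \frac{1}{88} = \frac{1}{88} + 92 Y o$)
$\left(-22085 + K{\left(-108,U{\left(k{\left(-3 \right)} \right)} \right)}\right) - 1731 = \left(-22085 + \left(\frac{1}{88} + 92 \left(-5\right) \left(-108\right)\right)\right) - 1731 = \left(-22085 + \left(\frac{1}{88} + 49680\right)\right) - 1731 = \left(-22085 + \frac{4371841}{88}\right) - 1731 = \frac{2428361}{88} - 1731 = \frac{2276033}{88}$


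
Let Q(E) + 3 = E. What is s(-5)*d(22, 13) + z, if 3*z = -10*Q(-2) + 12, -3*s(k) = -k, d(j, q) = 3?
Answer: 47/3 ≈ 15.667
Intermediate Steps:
Q(E) = -3 + E
s(k) = k/3 (s(k) = -(-1)*k/3 = k/3)
z = 62/3 (z = (-10*(-3 - 2) + 12)/3 = (-10*(-5) + 12)/3 = (50 + 12)/3 = (⅓)*62 = 62/3 ≈ 20.667)
s(-5)*d(22, 13) + z = ((⅓)*(-5))*3 + 62/3 = -5/3*3 + 62/3 = -5 + 62/3 = 47/3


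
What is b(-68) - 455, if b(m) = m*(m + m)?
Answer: 8793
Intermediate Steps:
b(m) = 2*m**2 (b(m) = m*(2*m) = 2*m**2)
b(-68) - 455 = 2*(-68)**2 - 455 = 2*4624 - 455 = 9248 - 455 = 8793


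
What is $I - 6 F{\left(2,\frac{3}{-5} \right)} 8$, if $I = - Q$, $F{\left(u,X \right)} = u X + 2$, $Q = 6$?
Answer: $\frac{1152}{5} \approx 230.4$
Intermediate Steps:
$F{\left(u,X \right)} = 2 + X u$ ($F{\left(u,X \right)} = X u + 2 = 2 + X u$)
$I = -6$ ($I = \left(-1\right) 6 = -6$)
$I - 6 F{\left(2,\frac{3}{-5} \right)} 8 = - 6 - 6 \left(2 + \frac{3}{-5} \cdot 2\right) 8 = - 6 - 6 \left(2 + 3 \left(- \frac{1}{5}\right) 2\right) 8 = - 6 - 6 \left(2 - \frac{6}{5}\right) 8 = - 6 \left(-6\right) \frac{4}{5} \cdot 8 = - 6 \left(\left(- \frac{24}{5}\right) 8\right) = \left(-6\right) \left(- \frac{192}{5}\right) = \frac{1152}{5}$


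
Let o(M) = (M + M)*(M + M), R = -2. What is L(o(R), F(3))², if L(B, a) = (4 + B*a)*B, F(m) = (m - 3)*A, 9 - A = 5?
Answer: 4096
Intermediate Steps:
A = 4 (A = 9 - 1*5 = 9 - 5 = 4)
F(m) = -12 + 4*m (F(m) = (m - 3)*4 = (-3 + m)*4 = -12 + 4*m)
o(M) = 4*M² (o(M) = (2*M)*(2*M) = 4*M²)
L(B, a) = B*(4 + B*a)
L(o(R), F(3))² = ((4*(-2)²)*(4 + (4*(-2)²)*(-12 + 4*3)))² = ((4*4)*(4 + (4*4)*(-12 + 12)))² = (16*(4 + 16*0))² = (16*(4 + 0))² = (16*4)² = 64² = 4096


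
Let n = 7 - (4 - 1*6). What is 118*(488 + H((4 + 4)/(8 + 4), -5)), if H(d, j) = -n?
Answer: 56522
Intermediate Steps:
n = 9 (n = 7 - (4 - 6) = 7 - 1*(-2) = 7 + 2 = 9)
H(d, j) = -9 (H(d, j) = -1*9 = -9)
118*(488 + H((4 + 4)/(8 + 4), -5)) = 118*(488 - 9) = 118*479 = 56522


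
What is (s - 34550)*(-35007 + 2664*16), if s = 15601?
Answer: -144334533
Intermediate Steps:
(s - 34550)*(-35007 + 2664*16) = (15601 - 34550)*(-35007 + 2664*16) = -18949*(-35007 + 42624) = -18949*7617 = -144334533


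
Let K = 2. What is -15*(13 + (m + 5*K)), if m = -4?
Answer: -285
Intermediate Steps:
-15*(13 + (m + 5*K)) = -15*(13 + (-4 + 5*2)) = -15*(13 + (-4 + 10)) = -15*(13 + 6) = -15*19 = -285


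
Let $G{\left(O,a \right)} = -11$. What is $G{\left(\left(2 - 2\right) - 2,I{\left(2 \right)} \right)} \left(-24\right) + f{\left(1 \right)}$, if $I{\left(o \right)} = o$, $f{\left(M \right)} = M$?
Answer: $265$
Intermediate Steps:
$G{\left(\left(2 - 2\right) - 2,I{\left(2 \right)} \right)} \left(-24\right) + f{\left(1 \right)} = \left(-11\right) \left(-24\right) + 1 = 264 + 1 = 265$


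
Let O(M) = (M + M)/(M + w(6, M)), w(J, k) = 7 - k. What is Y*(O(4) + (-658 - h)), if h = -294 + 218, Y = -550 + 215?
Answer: 1362110/7 ≈ 1.9459e+5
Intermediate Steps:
Y = -335
h = -76
O(M) = 2*M/7 (O(M) = (M + M)/(M + (7 - M)) = (2*M)/7 = (2*M)*(⅐) = 2*M/7)
Y*(O(4) + (-658 - h)) = -335*((2/7)*4 + (-658 - 1*(-76))) = -335*(8/7 + (-658 + 76)) = -335*(8/7 - 582) = -335*(-4066/7) = 1362110/7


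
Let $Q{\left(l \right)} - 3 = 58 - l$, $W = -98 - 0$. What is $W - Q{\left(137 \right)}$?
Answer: $-22$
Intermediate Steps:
$W = -98$ ($W = -98 + 0 = -98$)
$Q{\left(l \right)} = 61 - l$ ($Q{\left(l \right)} = 3 - \left(-58 + l\right) = 61 - l$)
$W - Q{\left(137 \right)} = -98 - \left(61 - 137\right) = -98 - -76 = -98 + 76 = -22$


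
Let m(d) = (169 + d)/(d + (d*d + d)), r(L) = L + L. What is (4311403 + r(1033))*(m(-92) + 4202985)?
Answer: 50037269704415771/2760 ≈ 1.8129e+13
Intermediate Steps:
r(L) = 2*L
m(d) = (169 + d)/(d² + 2*d) (m(d) = (169 + d)/(d + (d² + d)) = (169 + d)/(d + (d + d²)) = (169 + d)/(d² + 2*d))
(4311403 + r(1033))*(m(-92) + 4202985) = (4311403 + 2*1033)*((169 - 92)/((-92)*(2 - 92)) + 4202985) = (4311403 + 2066)*(-1/92*77/(-90) + 4202985) = 4313469*(-1/92*(-1/90)*77 + 4202985) = 4313469*(77/8280 + 4202985) = 4313469*(34800715877/8280) = 50037269704415771/2760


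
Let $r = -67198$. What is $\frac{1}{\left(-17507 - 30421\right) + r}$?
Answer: $- \frac{1}{115126} \approx -8.6861 \cdot 10^{-6}$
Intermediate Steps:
$\frac{1}{\left(-17507 - 30421\right) + r} = \frac{1}{\left(-17507 - 30421\right) - 67198} = \frac{1}{-47928 - 67198} = \frac{1}{-115126} = - \frac{1}{115126}$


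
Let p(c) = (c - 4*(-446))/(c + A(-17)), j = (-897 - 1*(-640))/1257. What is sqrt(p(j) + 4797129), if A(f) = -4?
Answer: sqrt(133977839262190)/5285 ≈ 2190.1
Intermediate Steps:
j = -257/1257 (j = (-897 + 640)*(1/1257) = -257*1/1257 = -257/1257 ≈ -0.20446)
p(c) = (1784 + c)/(-4 + c) (p(c) = (c - 4*(-446))/(c - 4) = (c + 1784)/(-4 + c) = (1784 + c)/(-4 + c))
sqrt(p(j) + 4797129) = sqrt((1784 - 257/1257)/(-4 - 257/1257) + 4797129) = sqrt((2242231/1257)/(-5285/1257) + 4797129) = sqrt(-1257/5285*2242231/1257 + 4797129) = sqrt(-2242231/5285 + 4797129) = sqrt(25350584534/5285) = sqrt(133977839262190)/5285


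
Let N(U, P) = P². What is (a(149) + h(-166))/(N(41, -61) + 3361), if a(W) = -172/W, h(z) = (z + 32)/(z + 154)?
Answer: 8951/6331308 ≈ 0.0014138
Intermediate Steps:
h(z) = (32 + z)/(154 + z)
(a(149) + h(-166))/(N(41, -61) + 3361) = (-172/149 + (32 - 166)/(154 - 166))/((-61)² + 3361) = (-172*1/149 - 134/(-12))/(3721 + 3361) = (-172/149 - 1/12*(-134))/7082 = (-172/149 + 67/6)*(1/7082) = (8951/894)*(1/7082) = 8951/6331308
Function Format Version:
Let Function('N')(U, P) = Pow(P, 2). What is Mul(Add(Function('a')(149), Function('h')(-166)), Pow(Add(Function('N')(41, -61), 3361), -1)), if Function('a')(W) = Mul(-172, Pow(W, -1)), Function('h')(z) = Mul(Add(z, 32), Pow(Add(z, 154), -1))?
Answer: Rational(8951, 6331308) ≈ 0.0014138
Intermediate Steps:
Function('h')(z) = Mul(Pow(Add(154, z), -1), Add(32, z)) (Function('h')(z) = Mul(Add(32, z), Pow(Add(154, z), -1)) = Mul(Pow(Add(154, z), -1), Add(32, z)))
Mul(Add(Function('a')(149), Function('h')(-166)), Pow(Add(Function('N')(41, -61), 3361), -1)) = Mul(Add(Mul(-172, Pow(149, -1)), Mul(Pow(Add(154, -166), -1), Add(32, -166))), Pow(Add(Pow(-61, 2), 3361), -1)) = Mul(Add(Mul(-172, Rational(1, 149)), Mul(Pow(-12, -1), -134)), Pow(Add(3721, 3361), -1)) = Mul(Add(Rational(-172, 149), Mul(Rational(-1, 12), -134)), Pow(7082, -1)) = Mul(Add(Rational(-172, 149), Rational(67, 6)), Rational(1, 7082)) = Mul(Rational(8951, 894), Rational(1, 7082)) = Rational(8951, 6331308)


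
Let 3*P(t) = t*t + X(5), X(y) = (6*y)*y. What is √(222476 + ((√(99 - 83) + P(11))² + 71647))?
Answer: 2*√681799/3 ≈ 550.47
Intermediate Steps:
X(y) = 6*y²
P(t) = 50 + t²/3 (P(t) = (t*t + 6*5²)/3 = (t² + 6*25)/3 = (t² + 150)/3 = (150 + t²)/3 = 50 + t²/3)
√(222476 + ((√(99 - 83) + P(11))² + 71647)) = √(222476 + ((√(99 - 83) + (50 + (⅓)*11²))² + 71647)) = √(222476 + ((√16 + (50 + (⅓)*121))² + 71647)) = √(222476 + ((4 + (50 + 121/3))² + 71647)) = √(222476 + ((4 + 271/3)² + 71647)) = √(222476 + ((283/3)² + 71647)) = √(222476 + (80089/9 + 71647)) = √(222476 + 724912/9) = √(2727196/9) = 2*√681799/3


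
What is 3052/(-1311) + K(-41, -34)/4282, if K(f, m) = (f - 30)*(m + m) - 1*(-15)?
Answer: -6719491/5613702 ≈ -1.1970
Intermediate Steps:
K(f, m) = 15 + 2*m*(-30 + f) (K(f, m) = (-30 + f)*(2*m) + 15 = 2*m*(-30 + f) + 15 = 15 + 2*m*(-30 + f))
3052/(-1311) + K(-41, -34)/4282 = 3052/(-1311) + (15 - 60*(-34) + 2*(-41)*(-34))/4282 = 3052*(-1/1311) + (15 + 2040 + 2788)*(1/4282) = -3052/1311 + 4843*(1/4282) = -3052/1311 + 4843/4282 = -6719491/5613702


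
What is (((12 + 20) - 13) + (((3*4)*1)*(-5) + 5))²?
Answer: 1296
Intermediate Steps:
(((12 + 20) - 13) + (((3*4)*1)*(-5) + 5))² = ((32 - 13) + ((12*1)*(-5) + 5))² = (19 + (12*(-5) + 5))² = (19 + (-60 + 5))² = (19 - 55)² = (-36)² = 1296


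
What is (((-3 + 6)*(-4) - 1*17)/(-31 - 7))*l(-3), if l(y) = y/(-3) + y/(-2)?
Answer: 145/76 ≈ 1.9079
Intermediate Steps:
l(y) = -5*y/6 (l(y) = y*(-⅓) + y*(-½) = -y/3 - y/2 = -5*y/6)
(((-3 + 6)*(-4) - 1*17)/(-31 - 7))*l(-3) = (((-3 + 6)*(-4) - 1*17)/(-31 - 7))*(-⅚*(-3)) = ((3*(-4) - 17)/(-38))*(5/2) = -(-12 - 17)/38*(5/2) = -1/38*(-29)*(5/2) = (29/38)*(5/2) = 145/76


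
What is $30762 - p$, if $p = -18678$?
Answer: $49440$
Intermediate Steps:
$30762 - p = 30762 - -18678 = 30762 + 18678 = 49440$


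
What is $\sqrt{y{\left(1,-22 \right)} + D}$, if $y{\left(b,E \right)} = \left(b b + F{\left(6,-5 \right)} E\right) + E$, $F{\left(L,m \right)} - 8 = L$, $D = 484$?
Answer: $\sqrt{155} \approx 12.45$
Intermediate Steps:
$F{\left(L,m \right)} = 8 + L$
$y{\left(b,E \right)} = b^{2} + 15 E$ ($y{\left(b,E \right)} = \left(b b + \left(8 + 6\right) E\right) + E = \left(b^{2} + 14 E\right) + E = b^{2} + 15 E$)
$\sqrt{y{\left(1,-22 \right)} + D} = \sqrt{\left(1^{2} + 15 \left(-22\right)\right) + 484} = \sqrt{\left(1 - 330\right) + 484} = \sqrt{-329 + 484} = \sqrt{155}$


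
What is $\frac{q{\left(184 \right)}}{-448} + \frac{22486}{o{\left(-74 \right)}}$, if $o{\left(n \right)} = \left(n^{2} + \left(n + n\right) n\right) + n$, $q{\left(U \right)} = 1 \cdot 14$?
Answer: $\frac{351599}{261664} \approx 1.3437$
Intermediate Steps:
$q{\left(U \right)} = 14$
$o{\left(n \right)} = n + 3 n^{2}$ ($o{\left(n \right)} = \left(n^{2} + 2 n n\right) + n = \left(n^{2} + 2 n^{2}\right) + n = 3 n^{2} + n = n + 3 n^{2}$)
$\frac{q{\left(184 \right)}}{-448} + \frac{22486}{o{\left(-74 \right)}} = \frac{14}{-448} + \frac{22486}{\left(-74\right) \left(1 + 3 \left(-74\right)\right)} = 14 \left(- \frac{1}{448}\right) + \frac{22486}{\left(-74\right) \left(1 - 222\right)} = - \frac{1}{32} + \frac{22486}{\left(-74\right) \left(-221\right)} = - \frac{1}{32} + \frac{22486}{16354} = - \frac{1}{32} + 22486 \cdot \frac{1}{16354} = - \frac{1}{32} + \frac{11243}{8177} = \frac{351599}{261664}$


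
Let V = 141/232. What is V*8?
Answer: 141/29 ≈ 4.8621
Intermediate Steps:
V = 141/232 (V = 141*(1/232) = 141/232 ≈ 0.60776)
V*8 = (141/232)*8 = 141/29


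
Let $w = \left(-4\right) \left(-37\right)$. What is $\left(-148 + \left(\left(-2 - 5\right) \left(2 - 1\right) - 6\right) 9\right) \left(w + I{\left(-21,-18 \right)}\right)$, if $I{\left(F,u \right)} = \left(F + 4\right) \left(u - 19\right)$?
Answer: $-205905$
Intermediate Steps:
$I{\left(F,u \right)} = \left(-19 + u\right) \left(4 + F\right)$ ($I{\left(F,u \right)} = \left(4 + F\right) \left(-19 + u\right) = \left(-19 + u\right) \left(4 + F\right)$)
$w = 148$
$\left(-148 + \left(\left(-2 - 5\right) \left(2 - 1\right) - 6\right) 9\right) \left(w + I{\left(-21,-18 \right)}\right) = \left(-148 + \left(\left(-2 - 5\right) \left(2 - 1\right) - 6\right) 9\right) \left(148 - -629\right) = \left(-148 + \left(\left(-7\right) 1 - 6\right) 9\right) \left(148 + \left(-76 + 399 - 72 + 378\right)\right) = \left(-148 + \left(-7 - 6\right) 9\right) \left(148 + 629\right) = \left(-148 - 117\right) 777 = \left(-265\right) 777 = -205905$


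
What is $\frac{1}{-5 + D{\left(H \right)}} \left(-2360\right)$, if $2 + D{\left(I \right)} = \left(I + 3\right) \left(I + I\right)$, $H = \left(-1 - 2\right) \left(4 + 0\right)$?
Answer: $- \frac{2360}{209} \approx -11.292$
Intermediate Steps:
$H = -12$ ($H = \left(-3\right) 4 = -12$)
$D{\left(I \right)} = -2 + 2 I \left(3 + I\right)$ ($D{\left(I \right)} = -2 + \left(I + 3\right) \left(I + I\right) = -2 + \left(3 + I\right) 2 I = -2 + 2 I \left(3 + I\right)$)
$\frac{1}{-5 + D{\left(H \right)}} \left(-2360\right) = \frac{1}{-5 + \left(-2 + 2 \left(-12\right)^{2} + 6 \left(-12\right)\right)} \left(-2360\right) = \frac{1}{-5 - -214} \left(-2360\right) = \frac{1}{-5 + 214} \left(-2360\right) = \frac{1}{209} \left(-2360\right) = - \frac{2360}{209}$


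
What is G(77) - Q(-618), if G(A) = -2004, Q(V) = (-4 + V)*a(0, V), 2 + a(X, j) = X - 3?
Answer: -5114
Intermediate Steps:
a(X, j) = -5 + X (a(X, j) = -2 + (X - 3) = -2 + (-3 + X) = -5 + X)
Q(V) = 20 - 5*V (Q(V) = (-4 + V)*(-5 + 0) = (-4 + V)*(-5) = 20 - 5*V)
G(77) - Q(-618) = -2004 - (20 - 5*(-618)) = -2004 - (20 + 3090) = -2004 - 1*3110 = -2004 - 3110 = -5114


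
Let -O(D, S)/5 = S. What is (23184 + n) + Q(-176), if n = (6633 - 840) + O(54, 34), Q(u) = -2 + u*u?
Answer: 59781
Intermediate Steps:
Q(u) = -2 + u**2
O(D, S) = -5*S
n = 5623 (n = (6633 - 840) - 5*34 = 5793 - 170 = 5623)
(23184 + n) + Q(-176) = (23184 + 5623) + (-2 + (-176)**2) = 28807 + (-2 + 30976) = 28807 + 30974 = 59781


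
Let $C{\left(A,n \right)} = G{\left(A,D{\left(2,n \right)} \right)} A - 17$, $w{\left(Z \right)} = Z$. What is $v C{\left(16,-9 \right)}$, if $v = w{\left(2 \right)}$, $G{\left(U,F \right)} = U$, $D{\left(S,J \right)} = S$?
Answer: $478$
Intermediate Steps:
$v = 2$
$C{\left(A,n \right)} = -17 + A^{2}$ ($C{\left(A,n \right)} = A A - 17 = A^{2} - 17 = -17 + A^{2}$)
$v C{\left(16,-9 \right)} = 2 \left(-17 + 16^{2}\right) = 2 \left(-17 + 256\right) = 2 \cdot 239 = 478$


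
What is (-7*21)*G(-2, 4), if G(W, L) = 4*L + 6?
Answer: -3234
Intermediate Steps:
G(W, L) = 6 + 4*L
(-7*21)*G(-2, 4) = (-7*21)*(6 + 4*4) = -147*(6 + 16) = -147*22 = -3234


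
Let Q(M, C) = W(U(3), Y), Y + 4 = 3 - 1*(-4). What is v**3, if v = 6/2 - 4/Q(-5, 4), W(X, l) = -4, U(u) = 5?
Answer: 64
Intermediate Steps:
Y = 3 (Y = -4 + (3 - 1*(-4)) = -4 + (3 + 4) = -4 + 7 = 3)
Q(M, C) = -4
v = 4 (v = 6/2 - 4/(-4) = 6*(1/2) - 4*(-1/4) = 3 + 1 = 4)
v**3 = 4**3 = 64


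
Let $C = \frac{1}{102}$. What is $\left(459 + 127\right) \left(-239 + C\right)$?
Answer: $- \frac{7142461}{51} \approx -1.4005 \cdot 10^{5}$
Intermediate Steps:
$C = \frac{1}{102} \approx 0.0098039$
$\left(459 + 127\right) \left(-239 + C\right) = \left(459 + 127\right) \left(-239 + \frac{1}{102}\right) = 586 \left(- \frac{24377}{102}\right) = - \frac{7142461}{51}$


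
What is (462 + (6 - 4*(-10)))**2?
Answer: 258064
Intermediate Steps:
(462 + (6 - 4*(-10)))**2 = (462 + (6 + 40))**2 = (462 + 46)**2 = 508**2 = 258064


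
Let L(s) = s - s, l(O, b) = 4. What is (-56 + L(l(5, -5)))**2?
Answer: 3136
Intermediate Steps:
L(s) = 0
(-56 + L(l(5, -5)))**2 = (-56 + 0)**2 = (-56)**2 = 3136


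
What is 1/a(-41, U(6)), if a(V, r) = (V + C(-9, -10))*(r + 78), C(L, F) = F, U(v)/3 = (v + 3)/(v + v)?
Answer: -4/16371 ≈ -0.00024433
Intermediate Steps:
U(v) = 3*(3 + v)/(2*v) (U(v) = 3*((v + 3)/(v + v)) = 3*((3 + v)/((2*v))) = 3*((3 + v)*(1/(2*v))) = 3*((3 + v)/(2*v)) = 3*(3 + v)/(2*v))
a(V, r) = (-10 + V)*(78 + r) (a(V, r) = (V - 10)*(r + 78) = (-10 + V)*(78 + r))
1/a(-41, U(6)) = 1/(-780 - 15*(3 + 6)/6 + 78*(-41) - 123*(3 + 6)/(2*6)) = 1/(-780 - 15*9/6 - 3198 - 123*9/(2*6)) = 1/(-780 - 10*9/4 - 3198 - 41*9/4) = 1/(-780 - 45/2 - 3198 - 369/4) = 1/(-16371/4) = -4/16371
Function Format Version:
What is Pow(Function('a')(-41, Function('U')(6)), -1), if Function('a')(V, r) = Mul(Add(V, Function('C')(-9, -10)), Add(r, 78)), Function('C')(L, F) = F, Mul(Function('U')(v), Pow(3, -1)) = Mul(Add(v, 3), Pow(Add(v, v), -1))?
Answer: Rational(-4, 16371) ≈ -0.00024433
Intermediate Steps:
Function('U')(v) = Mul(Rational(3, 2), Pow(v, -1), Add(3, v)) (Function('U')(v) = Mul(3, Mul(Add(v, 3), Pow(Add(v, v), -1))) = Mul(3, Mul(Add(3, v), Pow(Mul(2, v), -1))) = Mul(3, Mul(Add(3, v), Mul(Rational(1, 2), Pow(v, -1)))) = Mul(3, Mul(Rational(1, 2), Pow(v, -1), Add(3, v))) = Mul(Rational(3, 2), Pow(v, -1), Add(3, v)))
Function('a')(V, r) = Mul(Add(-10, V), Add(78, r)) (Function('a')(V, r) = Mul(Add(V, -10), Add(r, 78)) = Mul(Add(-10, V), Add(78, r)))
Pow(Function('a')(-41, Function('U')(6)), -1) = Pow(Add(-780, Mul(-10, Mul(Rational(3, 2), Pow(6, -1), Add(3, 6))), Mul(78, -41), Mul(-41, Mul(Rational(3, 2), Pow(6, -1), Add(3, 6)))), -1) = Pow(Add(-780, Mul(-10, Mul(Rational(3, 2), Rational(1, 6), 9)), -3198, Mul(-41, Mul(Rational(3, 2), Rational(1, 6), 9))), -1) = Pow(Add(-780, Mul(-10, Rational(9, 4)), -3198, Mul(-41, Rational(9, 4))), -1) = Pow(Add(-780, Rational(-45, 2), -3198, Rational(-369, 4)), -1) = Pow(Rational(-16371, 4), -1) = Rational(-4, 16371)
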